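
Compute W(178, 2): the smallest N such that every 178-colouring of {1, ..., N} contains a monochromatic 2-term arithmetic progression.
W(178, 2) = 178 + 1 = 179

A 2-term AP is any pair of integers, so a monochromatic 2-AP exists iff some colour is used at least twice. With 178 colours, the colouring i ↦ i on {1, ..., 178} uses each colour once, avoiding any monochromatic pair, so W(178, 2) > 178. For {1, ..., 179}, pigeonhole forces two integers of the same colour, which form a monochromatic 2-AP. Hence W(178, 2) = 179.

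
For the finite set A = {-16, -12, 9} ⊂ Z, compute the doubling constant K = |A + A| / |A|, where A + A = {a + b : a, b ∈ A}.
K = |A + A| / |A| = 6/3 = 2

Enumerate A + A = {a + b : a, b ∈ A}. With |A| = 3, there are |A|^2 = 9 ordered sum pairs; collecting distinct values, A + A = {-32, -28, -24, -7, -3, 18}, so |A + A| = 6. Thus K = 6/3 = 2. For comparison, the minimum possible |A + A| over all 3-element sets is 2·3 − 1 = 5 (so min K = 5/3), attained only by arithmetic progressions.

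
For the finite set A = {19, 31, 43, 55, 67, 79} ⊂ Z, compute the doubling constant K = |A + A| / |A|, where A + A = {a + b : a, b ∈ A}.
K = |A + A| / |A| = 11/6

Enumerate A + A = {a + b : a, b ∈ A}. With |A| = 6, there are |A|^2 = 36 ordered sum pairs; collecting distinct values, A + A = {38, 50, 62, 74, 86, 98, 110, 122, 134, 146, 158}, so |A + A| = 11. Thus K = 11/6. Here |A + A| = 2|A| − 1 = 11, the minimum possible — so K = 11/6 is minimal, which holds iff A is an arithmetic progression.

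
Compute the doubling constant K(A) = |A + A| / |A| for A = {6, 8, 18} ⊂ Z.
K = |A + A| / |A| = 6/3 = 2

Enumerate A + A = {a + b : a, b ∈ A}. With |A| = 3, there are |A|^2 = 9 ordered sum pairs; collecting distinct values, A + A = {12, 14, 16, 24, 26, 36}, so |A + A| = 6. Thus K = 6/3 = 2. For comparison, the minimum possible |A + A| over all 3-element sets is 2·3 − 1 = 5 (so min K = 5/3), attained only by arithmetic progressions.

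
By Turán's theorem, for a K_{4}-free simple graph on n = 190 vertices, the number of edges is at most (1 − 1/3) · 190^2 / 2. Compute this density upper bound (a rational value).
Turán density bound = (2/3) · 190^2/2 = 36100/3 ≈ 12033.3333

Turán's theorem: ex(n, K_{r+1}) is achieved by the complete r-partite Turán graph T(n, r) with parts as balanced as possible, and is at most (1 − 1/r) · n^2/2. For r = 3, n = 190: the density bound is (2/3) · 36100/2 = 36100/3 ≈ 12033.3333. The integer-valued extremum is e(T(190, 3)) = 12033, which is strictly less than the density bound 36100/3 since 3 ∤ 190 (the parts of T(190, 3) cannot all be equal).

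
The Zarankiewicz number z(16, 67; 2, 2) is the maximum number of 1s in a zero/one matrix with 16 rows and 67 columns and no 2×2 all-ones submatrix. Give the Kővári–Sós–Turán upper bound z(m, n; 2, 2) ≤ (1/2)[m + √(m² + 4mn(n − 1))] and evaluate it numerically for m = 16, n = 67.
z(16, 67; 2, 2) ≤ (1/2)[16 + √(16² + 4·16·67·66)] = (1/2)[16 + √283264] = 274.1128

Kővári–Sós–Turán: let r_1, ..., r_16 be the row sums and z = Σ r_i the total number of 1s. Each pair of columns can share at most one row with both entries 1 (else a 2×2 all-ones block appears), so Σ_i C(r_i, 2) ≤ C(67, 2) = 2211. By convexity Σ_i C(r_i, 2) ≥ 16·C(z/16, 2) = z(z − 16)/(2·16), giving z² − 16z − 16·67·66 ≤ 0 and hence z ≤ (1/2)[16 + √(256 + 4·70752)] = (1/2)[16 + √283264] ≈ (1/2)(16 + 532.2255) = 274.1128.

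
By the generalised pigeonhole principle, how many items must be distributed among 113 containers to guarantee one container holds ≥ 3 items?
n = (3 − 1)·113 + 1 = 227

By the generalised pigeonhole principle, to guarantee some box contains ≥ r objects we need more than (r − 1) · k objects total. Threshold: n = (r − 1) · k + 1. With r = 3 and k = 113: n = 2 · 113 + 1 = 226 + 1 = 227. For n = 226 = 2 · 113, we can put exactly 2 objects in every box, avoiding 3 in any single one — so 227 is tight.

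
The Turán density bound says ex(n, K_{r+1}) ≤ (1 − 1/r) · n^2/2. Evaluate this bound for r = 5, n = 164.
Turán density bound = (4/5) · 164^2/2 = 53792/5 ≈ 10758.4

Turán's theorem: ex(n, K_{r+1}) is achieved by the complete r-partite Turán graph T(n, r) with parts as balanced as possible, and is at most (1 − 1/r) · n^2/2. For r = 5, n = 164: the density bound is (4/5) · 26896/2 = 53792/5 ≈ 10758.4. The integer-valued extremum is e(T(164, 5)) = 10758, which is strictly less than the density bound 53792/5 since 5 ∤ 164 (the parts of T(164, 5) cannot all be equal).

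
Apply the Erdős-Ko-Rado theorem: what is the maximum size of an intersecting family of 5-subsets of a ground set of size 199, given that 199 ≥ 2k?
max |F| = C(198, 4) = 62117055

The Erdős-Ko-Rado theorem states: for n ≥ 2k, an intersecting family of k-subsets of an n-element set has size at most C(n − 1, k − 1), with equality for 'star' families {A ⊆ [n] : |A| = k, i ∈ A} (fix an element i). For n = 199, k = 5: C(198, 4) = 62117055.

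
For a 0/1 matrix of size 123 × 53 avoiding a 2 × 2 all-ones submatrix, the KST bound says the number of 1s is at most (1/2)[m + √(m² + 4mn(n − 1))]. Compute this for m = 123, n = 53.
z(123, 53; 2, 2) ≤ (1/2)[123 + √(123² + 4·123·53·52)] = (1/2)[123 + √1371081] = 646.9658

Kővári–Sós–Turán: let r_1, ..., r_123 be the row sums and z = Σ r_i the total number of 1s. Each pair of columns can share at most one row with both entries 1 (else a 2×2 all-ones block appears), so Σ_i C(r_i, 2) ≤ C(53, 2) = 1378. By convexity Σ_i C(r_i, 2) ≥ 123·C(z/123, 2) = z(z − 123)/(2·123), giving z² − 123z − 123·53·52 ≤ 0 and hence z ≤ (1/2)[123 + √(15129 + 4·338988)] = (1/2)[123 + √1371081] ≈ (1/2)(123 + 1170.9317) = 646.9658.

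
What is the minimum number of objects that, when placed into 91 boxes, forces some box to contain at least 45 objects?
n = (45 − 1)·91 + 1 = 4005

By the generalised pigeonhole principle, to guarantee some box contains ≥ r objects we need more than (r − 1) · k objects total. Threshold: n = (r − 1) · k + 1. With r = 45 and k = 91: n = 44 · 91 + 1 = 4004 + 1 = 4005. For n = 4004 = 44 · 91, we can put exactly 44 objects in every box, avoiding 45 in any single one — so 4005 is tight.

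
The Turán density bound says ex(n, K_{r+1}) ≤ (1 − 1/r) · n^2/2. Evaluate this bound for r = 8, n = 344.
Turán density bound = (7/8) · 344^2/2 = 51772

Turán's theorem: ex(n, K_{r+1}) is achieved by the complete r-partite Turán graph T(n, r) with parts as balanced as possible, and is at most (1 − 1/r) · n^2/2. For r = 8, n = 344: the density bound is (7/8) · 118336/2 = 51772. Since 8 ∣ 344, the Turán graph T(344, 8) has parts of equal size 43, and its edge count e(T(344, 8)) = 51772 attains the density bound exactly.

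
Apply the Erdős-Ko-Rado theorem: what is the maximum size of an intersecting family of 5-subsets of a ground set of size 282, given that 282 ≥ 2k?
max |F| = C(281, 4) = 254274090

The Erdős-Ko-Rado theorem states: for n ≥ 2k, an intersecting family of k-subsets of an n-element set has size at most C(n − 1, k − 1), with equality for 'star' families {A ⊆ [n] : |A| = k, i ∈ A} (fix an element i). For n = 282, k = 5: C(281, 4) = 254274090.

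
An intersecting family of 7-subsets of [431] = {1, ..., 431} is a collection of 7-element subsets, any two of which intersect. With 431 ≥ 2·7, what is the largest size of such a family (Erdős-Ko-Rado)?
max |F| = C(430, 6) = 8477414620675

The Erdős-Ko-Rado theorem states: for n ≥ 2k, an intersecting family of k-subsets of an n-element set has size at most C(n − 1, k − 1), with equality for 'star' families {A ⊆ [n] : |A| = k, i ∈ A} (fix an element i). For n = 431, k = 7: C(430, 6) = 8477414620675.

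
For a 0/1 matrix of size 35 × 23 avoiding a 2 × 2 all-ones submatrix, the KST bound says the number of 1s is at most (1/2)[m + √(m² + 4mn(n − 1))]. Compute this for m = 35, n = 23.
z(35, 23; 2, 2) ≤ (1/2)[35 + √(35² + 4·35·23·22)] = (1/2)[35 + √72065] = 151.7246

Kővári–Sós–Turán: let r_1, ..., r_35 be the row sums and z = Σ r_i the total number of 1s. Each pair of columns can share at most one row with both entries 1 (else a 2×2 all-ones block appears), so Σ_i C(r_i, 2) ≤ C(23, 2) = 253. By convexity Σ_i C(r_i, 2) ≥ 35·C(z/35, 2) = z(z − 35)/(2·35), giving z² − 35z − 35·23·22 ≤ 0 and hence z ≤ (1/2)[35 + √(1225 + 4·17710)] = (1/2)[35 + √72065] ≈ (1/2)(35 + 268.4493) = 151.7246.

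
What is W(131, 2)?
W(131, 2) = 131 + 1 = 132

A 2-term AP is any pair of integers, so a monochromatic 2-AP exists iff some colour is used at least twice. With 131 colours, the colouring i ↦ i on {1, ..., 131} uses each colour once, avoiding any monochromatic pair, so W(131, 2) > 131. For {1, ..., 132}, pigeonhole forces two integers of the same colour, which form a monochromatic 2-AP. Hence W(131, 2) = 132.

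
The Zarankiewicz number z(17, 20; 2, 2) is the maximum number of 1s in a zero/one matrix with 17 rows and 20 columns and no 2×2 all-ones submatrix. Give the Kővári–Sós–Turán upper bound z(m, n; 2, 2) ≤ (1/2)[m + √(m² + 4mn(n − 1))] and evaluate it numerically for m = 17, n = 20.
z(17, 20; 2, 2) ≤ (1/2)[17 + √(17² + 4·17·20·19)] = (1/2)[17 + √26129] = 89.3223

Kővári–Sós–Turán: let r_1, ..., r_17 be the row sums and z = Σ r_i the total number of 1s. Each pair of columns can share at most one row with both entries 1 (else a 2×2 all-ones block appears), so Σ_i C(r_i, 2) ≤ C(20, 2) = 190. By convexity Σ_i C(r_i, 2) ≥ 17·C(z/17, 2) = z(z − 17)/(2·17), giving z² − 17z − 17·20·19 ≤ 0 and hence z ≤ (1/2)[17 + √(289 + 4·6460)] = (1/2)[17 + √26129] ≈ (1/2)(17 + 161.6447) = 89.3223.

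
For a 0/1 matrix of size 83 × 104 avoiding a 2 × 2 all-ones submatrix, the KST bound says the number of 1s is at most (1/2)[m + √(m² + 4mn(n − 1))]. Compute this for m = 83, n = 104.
z(83, 104; 2, 2) ≤ (1/2)[83 + √(83² + 4·83·104·103)] = (1/2)[83 + √3563273] = 985.3317

Kővári–Sós–Turán: let r_1, ..., r_83 be the row sums and z = Σ r_i the total number of 1s. Each pair of columns can share at most one row with both entries 1 (else a 2×2 all-ones block appears), so Σ_i C(r_i, 2) ≤ C(104, 2) = 5356. By convexity Σ_i C(r_i, 2) ≥ 83·C(z/83, 2) = z(z − 83)/(2·83), giving z² − 83z − 83·104·103 ≤ 0 and hence z ≤ (1/2)[83 + √(6889 + 4·889096)] = (1/2)[83 + √3563273] ≈ (1/2)(83 + 1887.6634) = 985.3317.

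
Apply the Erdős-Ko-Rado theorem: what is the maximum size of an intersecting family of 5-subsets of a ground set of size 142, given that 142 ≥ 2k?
max |F| = C(141, 4) = 15777195

The Erdős-Ko-Rado theorem states: for n ≥ 2k, an intersecting family of k-subsets of an n-element set has size at most C(n − 1, k − 1), with equality for 'star' families {A ⊆ [n] : |A| = k, i ∈ A} (fix an element i). For n = 142, k = 5: C(141, 4) = 15777195.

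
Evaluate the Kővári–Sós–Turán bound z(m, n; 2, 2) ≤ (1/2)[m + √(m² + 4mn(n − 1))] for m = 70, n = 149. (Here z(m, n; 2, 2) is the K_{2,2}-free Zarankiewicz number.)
z(70, 149; 2, 2) ≤ (1/2)[70 + √(70² + 4·70·149·148)] = (1/2)[70 + √6179460] = 1277.926

Kővári–Sós–Turán: let r_1, ..., r_70 be the row sums and z = Σ r_i the total number of 1s. Each pair of columns can share at most one row with both entries 1 (else a 2×2 all-ones block appears), so Σ_i C(r_i, 2) ≤ C(149, 2) = 11026. By convexity Σ_i C(r_i, 2) ≥ 70·C(z/70, 2) = z(z − 70)/(2·70), giving z² − 70z − 70·149·148 ≤ 0 and hence z ≤ (1/2)[70 + √(4900 + 4·1543640)] = (1/2)[70 + √6179460] ≈ (1/2)(70 + 2485.852) = 1277.926.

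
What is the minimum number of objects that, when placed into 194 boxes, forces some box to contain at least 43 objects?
n = (43 − 1)·194 + 1 = 8149

By the generalised pigeonhole principle, to guarantee some box contains ≥ r objects we need more than (r − 1) · k objects total. Threshold: n = (r − 1) · k + 1. With r = 43 and k = 194: n = 42 · 194 + 1 = 8148 + 1 = 8149. For n = 8148 = 42 · 194, we can put exactly 42 objects in every box, avoiding 43 in any single one — so 8149 is tight.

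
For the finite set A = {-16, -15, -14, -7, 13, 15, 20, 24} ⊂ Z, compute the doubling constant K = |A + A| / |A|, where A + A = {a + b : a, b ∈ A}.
K = |A + A| / |A| = 32/8 = 4

Enumerate A + A = {a + b : a, b ∈ A}. With |A| = 8, there are |A|^2 = 64 ordered sum pairs; collecting distinct values, A + A = {-32, -31, -30, -29, -28, -23, -22, -21, -14, -3, -2, -1, 0, 1, 4, 5, 6, 8, 9, 10, 13, 17, 26, 28, 30, 33, 35, 37, 39, 40, 44, 48}, so |A + A| = 32. Thus K = 32/8 = 4. For comparison, the minimum possible |A + A| over all 8-element sets is 2·8 − 1 = 15 (so min K = 15/8), attained only by arithmetic progressions.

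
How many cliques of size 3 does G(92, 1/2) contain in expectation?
E[# K_3] = C(92, 3) · (1/2)^C(3, 2) = 125580 / 2^3 = 31395/2 = 15697.5

For each 3-subset S of vertices (there are C(92, 3) = 125580 such S), let X_S = 1 if S induces a K_3 (all C(3, 2) = 3 edges present). Then P(X_S = 1) = (1/2)^3 = 1/8. By linearity of expectation, E[# K_3] = C(92, 3) · (1/2)^3 = 125580 / 8 = 31395/2 = 15697.5.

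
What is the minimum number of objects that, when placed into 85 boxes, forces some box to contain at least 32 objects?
n = (32 − 1)·85 + 1 = 2636

By the generalised pigeonhole principle, to guarantee some box contains ≥ r objects we need more than (r − 1) · k objects total. Threshold: n = (r − 1) · k + 1. With r = 32 and k = 85: n = 31 · 85 + 1 = 2635 + 1 = 2636. For n = 2635 = 31 · 85, we can put exactly 31 objects in every box, avoiding 32 in any single one — so 2636 is tight.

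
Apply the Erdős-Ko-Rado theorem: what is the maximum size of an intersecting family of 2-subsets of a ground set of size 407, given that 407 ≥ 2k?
max |F| = C(406, 1) = 406

The Erdős-Ko-Rado theorem states: for n ≥ 2k, an intersecting family of k-subsets of an n-element set has size at most C(n − 1, k − 1), with equality for 'star' families {A ⊆ [n] : |A| = k, i ∈ A} (fix an element i). For n = 407, k = 2: C(406, 1) = 406.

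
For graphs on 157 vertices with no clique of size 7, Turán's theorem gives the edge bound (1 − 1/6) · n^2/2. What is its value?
Turán density bound = (5/6) · 157^2/2 = 123245/12 ≈ 10270.4167

Turán's theorem: ex(n, K_{r+1}) is achieved by the complete r-partite Turán graph T(n, r) with parts as balanced as possible, and is at most (1 − 1/r) · n^2/2. For r = 6, n = 157: the density bound is (5/6) · 24649/2 = 123245/12 ≈ 10270.4167. The integer-valued extremum is e(T(157, 6)) = 10270, which is strictly less than the density bound 123245/12 since 6 ∤ 157 (the parts of T(157, 6) cannot all be equal).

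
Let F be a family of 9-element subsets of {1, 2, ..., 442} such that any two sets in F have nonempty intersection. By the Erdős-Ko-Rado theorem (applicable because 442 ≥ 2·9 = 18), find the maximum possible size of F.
max |F| = C(441, 8) = 33285592036768995

The Erdős-Ko-Rado theorem states: for n ≥ 2k, an intersecting family of k-subsets of an n-element set has size at most C(n − 1, k − 1), with equality for 'star' families {A ⊆ [n] : |A| = k, i ∈ A} (fix an element i). For n = 442, k = 9: C(441, 8) = 33285592036768995.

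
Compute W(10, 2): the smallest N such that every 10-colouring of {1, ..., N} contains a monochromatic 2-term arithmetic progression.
W(10, 2) = 10 + 1 = 11

A 2-term AP is any pair of integers, so a monochromatic 2-AP exists iff some colour is used at least twice. With 10 colours, the colouring i ↦ i on {1, ..., 10} uses each colour once, avoiding any monochromatic pair, so W(10, 2) > 10. For {1, ..., 11}, pigeonhole forces two integers of the same colour, which form a monochromatic 2-AP. Hence W(10, 2) = 11.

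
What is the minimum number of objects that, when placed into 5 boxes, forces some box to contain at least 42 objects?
n = (42 − 1)·5 + 1 = 206

By the generalised pigeonhole principle, to guarantee some box contains ≥ r objects we need more than (r − 1) · k objects total. Threshold: n = (r − 1) · k + 1. With r = 42 and k = 5: n = 41 · 5 + 1 = 205 + 1 = 206. For n = 205 = 41 · 5, we can put exactly 41 objects in every box, avoiding 42 in any single one — so 206 is tight.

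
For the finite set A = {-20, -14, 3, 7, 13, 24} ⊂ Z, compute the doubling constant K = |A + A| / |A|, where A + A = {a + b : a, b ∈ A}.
K = |A + A| / |A| = 19/6

Enumerate A + A = {a + b : a, b ∈ A}. With |A| = 6, there are |A|^2 = 36 ordered sum pairs; collecting distinct values, A + A = {-40, -34, -28, -17, -13, -11, -7, -1, 4, 6, 10, 14, 16, 20, 26, 27, 31, 37, 48}, so |A + A| = 19. Thus K = 19/6. For comparison, the minimum possible |A + A| over all 6-element sets is 2·6 − 1 = 11 (so min K = 11/6), attained only by arithmetic progressions.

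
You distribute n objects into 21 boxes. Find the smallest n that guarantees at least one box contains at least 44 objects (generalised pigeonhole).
n = (44 − 1)·21 + 1 = 904

By the generalised pigeonhole principle, to guarantee some box contains ≥ r objects we need more than (r − 1) · k objects total. Threshold: n = (r − 1) · k + 1. With r = 44 and k = 21: n = 43 · 21 + 1 = 903 + 1 = 904. For n = 903 = 43 · 21, we can put exactly 43 objects in every box, avoiding 44 in any single one — so 904 is tight.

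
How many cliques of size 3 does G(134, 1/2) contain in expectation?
E[# K_3] = C(134, 3) · (1/2)^C(3, 2) = 392084 / 2^3 = 98021/2 = 49010.5

For each 3-subset S of vertices (there are C(134, 3) = 392084 such S), let X_S = 1 if S induces a K_3 (all C(3, 2) = 3 edges present). Then P(X_S = 1) = (1/2)^3 = 1/8. By linearity of expectation, E[# K_3] = C(134, 3) · (1/2)^3 = 392084 / 8 = 98021/2 = 49010.5.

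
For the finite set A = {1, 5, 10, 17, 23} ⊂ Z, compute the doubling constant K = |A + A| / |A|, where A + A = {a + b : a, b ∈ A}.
K = |A + A| / |A| = 15/5 = 3

Enumerate A + A = {a + b : a, b ∈ A}. With |A| = 5, there are |A|^2 = 25 ordered sum pairs; collecting distinct values, A + A = {2, 6, 10, 11, 15, 18, 20, 22, 24, 27, 28, 33, 34, 40, 46}, so |A + A| = 15. Thus K = 15/5 = 3. For comparison, the minimum possible |A + A| over all 5-element sets is 2·5 − 1 = 9 (so min K = 9/5), attained only by arithmetic progressions.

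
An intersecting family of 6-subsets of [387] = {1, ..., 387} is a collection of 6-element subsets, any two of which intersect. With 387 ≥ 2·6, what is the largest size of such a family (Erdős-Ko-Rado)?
max |F| = C(386, 5) = 69576110912

The Erdős-Ko-Rado theorem states: for n ≥ 2k, an intersecting family of k-subsets of an n-element set has size at most C(n − 1, k − 1), with equality for 'star' families {A ⊆ [n] : |A| = k, i ∈ A} (fix an element i). For n = 387, k = 6: C(386, 5) = 69576110912.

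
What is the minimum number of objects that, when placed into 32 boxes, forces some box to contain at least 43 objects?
n = (43 − 1)·32 + 1 = 1345

By the generalised pigeonhole principle, to guarantee some box contains ≥ r objects we need more than (r − 1) · k objects total. Threshold: n = (r − 1) · k + 1. With r = 43 and k = 32: n = 42 · 32 + 1 = 1344 + 1 = 1345. For n = 1344 = 42 · 32, we can put exactly 42 objects in every box, avoiding 43 in any single one — so 1345 is tight.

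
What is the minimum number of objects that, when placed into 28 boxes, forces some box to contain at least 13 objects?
n = (13 − 1)·28 + 1 = 337

By the generalised pigeonhole principle, to guarantee some box contains ≥ r objects we need more than (r − 1) · k objects total. Threshold: n = (r − 1) · k + 1. With r = 13 and k = 28: n = 12 · 28 + 1 = 336 + 1 = 337. For n = 336 = 12 · 28, we can put exactly 12 objects in every box, avoiding 13 in any single one — so 337 is tight.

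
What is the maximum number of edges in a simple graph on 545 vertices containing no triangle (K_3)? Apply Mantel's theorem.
ex(545, K_3) = ⌊545^2/4⌋ = 74256

Mantel (1907): a triangle-free graph on n vertices has at most ⌊n^2/4⌋ edges, with equality for the complete bipartite graph K_{⌊n/2⌋, ⌈n/2⌉}. For n = 545: ⌊545^2/4⌋ = ⌊297025/4⌋ = 74256. The extremal graph is K_{272, 273}, which has 272·273 = 74256 edges.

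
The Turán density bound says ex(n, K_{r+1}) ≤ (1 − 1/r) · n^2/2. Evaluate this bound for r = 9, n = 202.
Turán density bound = (8/9) · 202^2/2 = 163216/9 ≈ 18135.1111

Turán's theorem: ex(n, K_{r+1}) is achieved by the complete r-partite Turán graph T(n, r) with parts as balanced as possible, and is at most (1 − 1/r) · n^2/2. For r = 9, n = 202: the density bound is (8/9) · 40804/2 = 163216/9 ≈ 18135.1111. The integer-valued extremum is e(T(202, 9)) = 18134, which is strictly less than the density bound 163216/9 since 9 ∤ 202 (the parts of T(202, 9) cannot all be equal).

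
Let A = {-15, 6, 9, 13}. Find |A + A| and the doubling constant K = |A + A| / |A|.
K = |A + A| / |A| = 10/4 = 5/2

Enumerate A + A = {a + b : a, b ∈ A}. With |A| = 4, there are |A|^2 = 16 ordered sum pairs; collecting distinct values, A + A = {-30, -9, -6, -2, 12, 15, 18, 19, 22, 26}, so |A + A| = 10. Thus K = 10/4 = 5/2. For comparison, the minimum possible |A + A| over all 4-element sets is 2·4 − 1 = 7 (so min K = 7/4), attained only by arithmetic progressions.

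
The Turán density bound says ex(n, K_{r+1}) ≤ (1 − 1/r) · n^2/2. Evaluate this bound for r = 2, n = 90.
Turán density bound = (1/2) · 90^2/2 = 2025

Turán's theorem: ex(n, K_{r+1}) is achieved by the complete r-partite Turán graph T(n, r) with parts as balanced as possible, and is at most (1 − 1/r) · n^2/2. For r = 2, n = 90: the density bound is (1/2) · 8100/2 = 2025. Since 2 ∣ 90, the Turán graph T(90, 2) has parts of equal size 45, and its edge count e(T(90, 2)) = 2025 attains the density bound exactly.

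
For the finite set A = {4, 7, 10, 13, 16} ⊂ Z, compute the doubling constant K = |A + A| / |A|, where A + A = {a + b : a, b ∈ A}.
K = |A + A| / |A| = 9/5

Enumerate A + A = {a + b : a, b ∈ A}. With |A| = 5, there are |A|^2 = 25 ordered sum pairs; collecting distinct values, A + A = {8, 11, 14, 17, 20, 23, 26, 29, 32}, so |A + A| = 9. Thus K = 9/5. Here |A + A| = 2|A| − 1 = 9, the minimum possible — so K = 9/5 is minimal, which holds iff A is an arithmetic progression.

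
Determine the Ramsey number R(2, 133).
R(2, 133) = 133

R(2, k) = k for all k ≥ 2: in a 2-colouring of K_k, either some edge is red (a red K_2) or all edges are blue (a blue K_k). And K_{132} coloured all-blue has no blue K_133, so R(2, 133) > 132. Hence R(2, 133) = 133.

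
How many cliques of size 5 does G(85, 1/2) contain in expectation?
E[# K_5] = C(85, 5) · (1/2)^C(5, 2) = 32801517 / 2^10 ≈ 32032.731445

For each 5-subset S of vertices (there are C(85, 5) = 32801517 such S), let X_S = 1 if S induces a K_5 (all C(5, 2) = 10 edges present). Then P(X_S = 1) = (1/2)^10 = 1/1024. By linearity of expectation, E[# K_5] = C(85, 5) · (1/2)^10 = 32801517 / 1024 ≈ 32032.731445.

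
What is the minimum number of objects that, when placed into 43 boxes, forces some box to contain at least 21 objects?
n = (21 − 1)·43 + 1 = 861

By the generalised pigeonhole principle, to guarantee some box contains ≥ r objects we need more than (r − 1) · k objects total. Threshold: n = (r − 1) · k + 1. With r = 21 and k = 43: n = 20 · 43 + 1 = 860 + 1 = 861. For n = 860 = 20 · 43, we can put exactly 20 objects in every box, avoiding 21 in any single one — so 861 is tight.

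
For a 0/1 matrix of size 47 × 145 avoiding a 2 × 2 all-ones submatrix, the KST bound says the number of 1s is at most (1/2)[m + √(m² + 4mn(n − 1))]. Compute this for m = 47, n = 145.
z(47, 145; 2, 2) ≤ (1/2)[47 + √(47² + 4·47·145·144)] = (1/2)[47 + √3927649] = 1014.4149

Kővári–Sós–Turán: let r_1, ..., r_47 be the row sums and z = Σ r_i the total number of 1s. Each pair of columns can share at most one row with both entries 1 (else a 2×2 all-ones block appears), so Σ_i C(r_i, 2) ≤ C(145, 2) = 10440. By convexity Σ_i C(r_i, 2) ≥ 47·C(z/47, 2) = z(z − 47)/(2·47), giving z² − 47z − 47·145·144 ≤ 0 and hence z ≤ (1/2)[47 + √(2209 + 4·981360)] = (1/2)[47 + √3927649] ≈ (1/2)(47 + 1981.8297) = 1014.4149.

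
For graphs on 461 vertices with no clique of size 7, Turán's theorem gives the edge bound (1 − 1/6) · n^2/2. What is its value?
Turán density bound = (5/6) · 461^2/2 = 1062605/12 ≈ 88550.4167

Turán's theorem: ex(n, K_{r+1}) is achieved by the complete r-partite Turán graph T(n, r) with parts as balanced as possible, and is at most (1 − 1/r) · n^2/2. For r = 6, n = 461: the density bound is (5/6) · 212521/2 = 1062605/12 ≈ 88550.4167. The integer-valued extremum is e(T(461, 6)) = 88550, which is strictly less than the density bound 1062605/12 since 6 ∤ 461 (the parts of T(461, 6) cannot all be equal).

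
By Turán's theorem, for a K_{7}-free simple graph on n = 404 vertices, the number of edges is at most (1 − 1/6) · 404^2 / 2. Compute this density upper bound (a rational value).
Turán density bound = (5/6) · 404^2/2 = 204020/3 ≈ 68006.6667

Turán's theorem: ex(n, K_{r+1}) is achieved by the complete r-partite Turán graph T(n, r) with parts as balanced as possible, and is at most (1 − 1/r) · n^2/2. For r = 6, n = 404: the density bound is (5/6) · 163216/2 = 204020/3 ≈ 68006.6667. The integer-valued extremum is e(T(404, 6)) = 68006, which is strictly less than the density bound 204020/3 since 6 ∤ 404 (the parts of T(404, 6) cannot all be equal).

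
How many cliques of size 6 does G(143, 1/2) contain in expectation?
E[# K_6] = C(143, 6) · (1/2)^C(6, 2) = 10679057389 / 2^15 ≈ 325898.968170

For each 6-subset S of vertices (there are C(143, 6) = 10679057389 such S), let X_S = 1 if S induces a K_6 (all C(6, 2) = 15 edges present). Then P(X_S = 1) = (1/2)^15 = 1/32768. By linearity of expectation, E[# K_6] = C(143, 6) · (1/2)^15 = 10679057389 / 32768 ≈ 325898.968170.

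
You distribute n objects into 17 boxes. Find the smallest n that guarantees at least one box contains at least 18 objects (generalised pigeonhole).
n = (18 − 1)·17 + 1 = 290

By the generalised pigeonhole principle, to guarantee some box contains ≥ r objects we need more than (r − 1) · k objects total. Threshold: n = (r − 1) · k + 1. With r = 18 and k = 17: n = 17 · 17 + 1 = 289 + 1 = 290. For n = 289 = 17 · 17, we can put exactly 17 objects in every box, avoiding 18 in any single one — so 290 is tight.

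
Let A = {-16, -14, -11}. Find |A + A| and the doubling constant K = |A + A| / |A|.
K = |A + A| / |A| = 6/3 = 2

Enumerate A + A = {a + b : a, b ∈ A}. With |A| = 3, there are |A|^2 = 9 ordered sum pairs; collecting distinct values, A + A = {-32, -30, -28, -27, -25, -22}, so |A + A| = 6. Thus K = 6/3 = 2. For comparison, the minimum possible |A + A| over all 3-element sets is 2·3 − 1 = 5 (so min K = 5/3), attained only by arithmetic progressions.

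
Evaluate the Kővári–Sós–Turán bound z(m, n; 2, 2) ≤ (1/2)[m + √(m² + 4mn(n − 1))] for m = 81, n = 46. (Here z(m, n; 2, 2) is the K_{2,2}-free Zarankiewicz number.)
z(81, 46; 2, 2) ≤ (1/2)[81 + √(81² + 4·81·46·45)] = (1/2)[81 + √677241] = 451.9733

Kővári–Sós–Turán: let r_1, ..., r_81 be the row sums and z = Σ r_i the total number of 1s. Each pair of columns can share at most one row with both entries 1 (else a 2×2 all-ones block appears), so Σ_i C(r_i, 2) ≤ C(46, 2) = 1035. By convexity Σ_i C(r_i, 2) ≥ 81·C(z/81, 2) = z(z − 81)/(2·81), giving z² − 81z − 81·46·45 ≤ 0 and hence z ≤ (1/2)[81 + √(6561 + 4·167670)] = (1/2)[81 + √677241] ≈ (1/2)(81 + 822.9465) = 451.9733.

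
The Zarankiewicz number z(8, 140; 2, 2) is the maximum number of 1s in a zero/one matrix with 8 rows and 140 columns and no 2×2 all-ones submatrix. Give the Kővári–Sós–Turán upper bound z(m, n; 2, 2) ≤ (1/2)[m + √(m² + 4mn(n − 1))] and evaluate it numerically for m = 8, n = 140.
z(8, 140; 2, 2) ≤ (1/2)[8 + √(8² + 4·8·140·139)] = (1/2)[8 + √622784] = 398.5833

Kővári–Sós–Turán: let r_1, ..., r_8 be the row sums and z = Σ r_i the total number of 1s. Each pair of columns can share at most one row with both entries 1 (else a 2×2 all-ones block appears), so Σ_i C(r_i, 2) ≤ C(140, 2) = 9730. By convexity Σ_i C(r_i, 2) ≥ 8·C(z/8, 2) = z(z − 8)/(2·8), giving z² − 8z − 8·140·139 ≤ 0 and hence z ≤ (1/2)[8 + √(64 + 4·155680)] = (1/2)[8 + √622784] ≈ (1/2)(8 + 789.1666) = 398.5833.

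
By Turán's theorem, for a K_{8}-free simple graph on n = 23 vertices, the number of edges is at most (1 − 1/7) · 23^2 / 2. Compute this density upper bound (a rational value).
Turán density bound = (6/7) · 23^2/2 = 1587/7 ≈ 226.7143

Turán's theorem: ex(n, K_{r+1}) is achieved by the complete r-partite Turán graph T(n, r) with parts as balanced as possible, and is at most (1 − 1/r) · n^2/2. For r = 7, n = 23: the density bound is (6/7) · 529/2 = 1587/7 ≈ 226.7143. The integer-valued extremum is e(T(23, 7)) = 226, which is strictly less than the density bound 1587/7 since 7 ∤ 23 (the parts of T(23, 7) cannot all be equal).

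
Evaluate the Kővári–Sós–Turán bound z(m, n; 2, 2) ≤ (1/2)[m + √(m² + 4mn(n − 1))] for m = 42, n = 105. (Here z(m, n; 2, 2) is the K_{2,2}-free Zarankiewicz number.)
z(42, 105; 2, 2) ≤ (1/2)[42 + √(42² + 4·42·105·104)] = (1/2)[42 + √1836324] = 698.5552

Kővári–Sós–Turán: let r_1, ..., r_42 be the row sums and z = Σ r_i the total number of 1s. Each pair of columns can share at most one row with both entries 1 (else a 2×2 all-ones block appears), so Σ_i C(r_i, 2) ≤ C(105, 2) = 5460. By convexity Σ_i C(r_i, 2) ≥ 42·C(z/42, 2) = z(z − 42)/(2·42), giving z² − 42z − 42·105·104 ≤ 0 and hence z ≤ (1/2)[42 + √(1764 + 4·458640)] = (1/2)[42 + √1836324] ≈ (1/2)(42 + 1355.1103) = 698.5552.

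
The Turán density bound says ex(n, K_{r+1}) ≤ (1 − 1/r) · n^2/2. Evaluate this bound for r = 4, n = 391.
Turán density bound = (3/4) · 391^2/2 = 458643/8 ≈ 57330.375

Turán's theorem: ex(n, K_{r+1}) is achieved by the complete r-partite Turán graph T(n, r) with parts as balanced as possible, and is at most (1 − 1/r) · n^2/2. For r = 4, n = 391: the density bound is (3/4) · 152881/2 = 458643/8 ≈ 57330.375. The integer-valued extremum is e(T(391, 4)) = 57330, which is strictly less than the density bound 458643/8 since 4 ∤ 391 (the parts of T(391, 4) cannot all be equal).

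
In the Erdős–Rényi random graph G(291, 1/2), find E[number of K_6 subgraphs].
E[# K_6] = C(291, 6) · (1/2)^C(6, 2) = 800749637688 / 2^15 = 100093704711/4096 ≈ 24436939.626709

For each 6-subset S of vertices (there are C(291, 6) = 800749637688 such S), let X_S = 1 if S induces a K_6 (all C(6, 2) = 15 edges present). Then P(X_S = 1) = (1/2)^15 = 1/32768. By linearity of expectation, E[# K_6] = C(291, 6) · (1/2)^15 = 800749637688 / 32768 = 100093704711/4096 ≈ 24436939.626709.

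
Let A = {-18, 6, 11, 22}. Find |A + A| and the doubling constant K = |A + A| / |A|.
K = |A + A| / |A| = 10/4 = 5/2

Enumerate A + A = {a + b : a, b ∈ A}. With |A| = 4, there are |A|^2 = 16 ordered sum pairs; collecting distinct values, A + A = {-36, -12, -7, 4, 12, 17, 22, 28, 33, 44}, so |A + A| = 10. Thus K = 10/4 = 5/2. For comparison, the minimum possible |A + A| over all 4-element sets is 2·4 − 1 = 7 (so min K = 7/4), attained only by arithmetic progressions.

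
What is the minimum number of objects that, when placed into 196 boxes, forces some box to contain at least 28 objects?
n = (28 − 1)·196 + 1 = 5293

By the generalised pigeonhole principle, to guarantee some box contains ≥ r objects we need more than (r − 1) · k objects total. Threshold: n = (r − 1) · k + 1. With r = 28 and k = 196: n = 27 · 196 + 1 = 5292 + 1 = 5293. For n = 5292 = 27 · 196, we can put exactly 27 objects in every box, avoiding 28 in any single one — so 5293 is tight.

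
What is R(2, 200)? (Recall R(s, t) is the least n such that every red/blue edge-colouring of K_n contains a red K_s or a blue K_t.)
R(2, 200) = 200

R(2, k) = k for all k ≥ 2: in a 2-colouring of K_k, either some edge is red (a red K_2) or all edges are blue (a blue K_k). And K_{199} coloured all-blue has no blue K_200, so R(2, 200) > 199. Hence R(2, 200) = 200.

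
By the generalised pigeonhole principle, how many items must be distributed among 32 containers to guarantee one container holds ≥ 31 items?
n = (31 − 1)·32 + 1 = 961

By the generalised pigeonhole principle, to guarantee some box contains ≥ r objects we need more than (r − 1) · k objects total. Threshold: n = (r − 1) · k + 1. With r = 31 and k = 32: n = 30 · 32 + 1 = 960 + 1 = 961. For n = 960 = 30 · 32, we can put exactly 30 objects in every box, avoiding 31 in any single one — so 961 is tight.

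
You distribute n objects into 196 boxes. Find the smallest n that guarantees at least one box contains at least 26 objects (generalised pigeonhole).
n = (26 − 1)·196 + 1 = 4901

By the generalised pigeonhole principle, to guarantee some box contains ≥ r objects we need more than (r − 1) · k objects total. Threshold: n = (r − 1) · k + 1. With r = 26 and k = 196: n = 25 · 196 + 1 = 4900 + 1 = 4901. For n = 4900 = 25 · 196, we can put exactly 25 objects in every box, avoiding 26 in any single one — so 4901 is tight.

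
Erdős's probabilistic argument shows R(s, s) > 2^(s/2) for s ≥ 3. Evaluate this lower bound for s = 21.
2^(21/2) = 1448.1547; so R(21, 21) > 1448.1547

Colour each edge of K_n uniformly at random with red/blue. The expected number of monochromatic K_21 is C(n, 21) · 2 · 2^(−C(21,2)). If C(n, 21) · 2^(1 − C(21,2)) < 1, then with positive probability no monochromatic K_21 exists, so R(21, 21) > n. The standard estimate C(n, 21) ≤ n^21/21! shows this inequality holds whenever n ≤ 2^(21/2) (since 21! · 2^(C(21,2) − 1) > 2^(21^2/2) ≥ n^21). Hence R(21, 21) > 2^(21/2) = 1448.1547.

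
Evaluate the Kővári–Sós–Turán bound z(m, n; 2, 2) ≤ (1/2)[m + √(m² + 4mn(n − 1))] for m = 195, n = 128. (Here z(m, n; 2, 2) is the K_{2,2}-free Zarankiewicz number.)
z(195, 128; 2, 2) ≤ (1/2)[195 + √(195² + 4·195·128·127)] = (1/2)[195 + √12717705] = 1880.5946

Kővári–Sós–Turán: let r_1, ..., r_195 be the row sums and z = Σ r_i the total number of 1s. Each pair of columns can share at most one row with both entries 1 (else a 2×2 all-ones block appears), so Σ_i C(r_i, 2) ≤ C(128, 2) = 8128. By convexity Σ_i C(r_i, 2) ≥ 195·C(z/195, 2) = z(z − 195)/(2·195), giving z² − 195z − 195·128·127 ≤ 0 and hence z ≤ (1/2)[195 + √(38025 + 4·3169920)] = (1/2)[195 + √12717705] ≈ (1/2)(195 + 3566.1891) = 1880.5946.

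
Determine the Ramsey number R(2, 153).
R(2, 153) = 153

R(2, k) = k for all k ≥ 2: in a 2-colouring of K_k, either some edge is red (a red K_2) or all edges are blue (a blue K_k). And K_{152} coloured all-blue has no blue K_153, so R(2, 153) > 152. Hence R(2, 153) = 153.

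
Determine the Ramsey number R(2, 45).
R(2, 45) = 45

R(2, k) = k for all k ≥ 2: in a 2-colouring of K_k, either some edge is red (a red K_2) or all edges are blue (a blue K_k). And K_{44} coloured all-blue has no blue K_45, so R(2, 45) > 44. Hence R(2, 45) = 45.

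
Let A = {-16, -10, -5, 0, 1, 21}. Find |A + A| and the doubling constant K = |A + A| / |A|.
K = |A + A| / |A| = 19/6

Enumerate A + A = {a + b : a, b ∈ A}. With |A| = 6, there are |A|^2 = 36 ordered sum pairs; collecting distinct values, A + A = {-32, -26, -21, -20, -16, -15, -10, -9, -5, -4, 0, 1, 2, 5, 11, 16, 21, 22, 42}, so |A + A| = 19. Thus K = 19/6. For comparison, the minimum possible |A + A| over all 6-element sets is 2·6 − 1 = 11 (so min K = 11/6), attained only by arithmetic progressions.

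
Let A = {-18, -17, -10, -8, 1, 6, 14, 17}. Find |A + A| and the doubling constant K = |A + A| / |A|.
K = |A + A| / |A| = 33/8

Enumerate A + A = {a + b : a, b ∈ A}. With |A| = 8, there are |A|^2 = 64 ordered sum pairs; collecting distinct values, A + A = {-36, -35, -34, -28, -27, -26, -25, -20, -18, -17, -16, -12, -11, -9, -7, -4, -3, -2, -1, 0, 2, 4, 6, 7, 9, 12, 15, 18, 20, 23, 28, 31, 34}, so |A + A| = 33. Thus K = 33/8. For comparison, the minimum possible |A + A| over all 8-element sets is 2·8 − 1 = 15 (so min K = 15/8), attained only by arithmetic progressions.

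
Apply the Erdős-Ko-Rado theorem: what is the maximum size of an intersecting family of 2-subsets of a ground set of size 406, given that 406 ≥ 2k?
max |F| = C(405, 1) = 405

The Erdős-Ko-Rado theorem states: for n ≥ 2k, an intersecting family of k-subsets of an n-element set has size at most C(n − 1, k − 1), with equality for 'star' families {A ⊆ [n] : |A| = k, i ∈ A} (fix an element i). For n = 406, k = 2: C(405, 1) = 405.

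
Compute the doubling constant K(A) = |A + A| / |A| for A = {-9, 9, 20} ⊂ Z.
K = |A + A| / |A| = 6/3 = 2

Enumerate A + A = {a + b : a, b ∈ A}. With |A| = 3, there are |A|^2 = 9 ordered sum pairs; collecting distinct values, A + A = {-18, 0, 11, 18, 29, 40}, so |A + A| = 6. Thus K = 6/3 = 2. For comparison, the minimum possible |A + A| over all 3-element sets is 2·3 − 1 = 5 (so min K = 5/3), attained only by arithmetic progressions.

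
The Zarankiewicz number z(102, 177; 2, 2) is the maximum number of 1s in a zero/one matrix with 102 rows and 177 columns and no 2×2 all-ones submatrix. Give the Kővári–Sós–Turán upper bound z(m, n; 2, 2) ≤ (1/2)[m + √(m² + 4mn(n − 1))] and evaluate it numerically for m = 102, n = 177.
z(102, 177; 2, 2) ≤ (1/2)[102 + √(102² + 4·102·177·176)] = (1/2)[102 + √12720420] = 1834.2849

Kővári–Sós–Turán: let r_1, ..., r_102 be the row sums and z = Σ r_i the total number of 1s. Each pair of columns can share at most one row with both entries 1 (else a 2×2 all-ones block appears), so Σ_i C(r_i, 2) ≤ C(177, 2) = 15576. By convexity Σ_i C(r_i, 2) ≥ 102·C(z/102, 2) = z(z − 102)/(2·102), giving z² − 102z − 102·177·176 ≤ 0 and hence z ≤ (1/2)[102 + √(10404 + 4·3177504)] = (1/2)[102 + √12720420] ≈ (1/2)(102 + 3566.5698) = 1834.2849.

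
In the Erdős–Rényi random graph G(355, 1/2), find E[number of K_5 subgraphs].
E[# K_5] = C(355, 5) · (1/2)^C(5, 2) = 45674610696 / 2^10 = 5709326337/128 = 44604112.0078125

For each 5-subset S of vertices (there are C(355, 5) = 45674610696 such S), let X_S = 1 if S induces a K_5 (all C(5, 2) = 10 edges present). Then P(X_S = 1) = (1/2)^10 = 1/1024. By linearity of expectation, E[# K_5] = C(355, 5) · (1/2)^10 = 45674610696 / 1024 = 5709326337/128 = 44604112.0078125.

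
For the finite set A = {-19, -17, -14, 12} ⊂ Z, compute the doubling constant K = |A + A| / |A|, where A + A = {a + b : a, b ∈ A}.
K = |A + A| / |A| = 10/4 = 5/2

Enumerate A + A = {a + b : a, b ∈ A}. With |A| = 4, there are |A|^2 = 16 ordered sum pairs; collecting distinct values, A + A = {-38, -36, -34, -33, -31, -28, -7, -5, -2, 24}, so |A + A| = 10. Thus K = 10/4 = 5/2. For comparison, the minimum possible |A + A| over all 4-element sets is 2·4 − 1 = 7 (so min K = 7/4), attained only by arithmetic progressions.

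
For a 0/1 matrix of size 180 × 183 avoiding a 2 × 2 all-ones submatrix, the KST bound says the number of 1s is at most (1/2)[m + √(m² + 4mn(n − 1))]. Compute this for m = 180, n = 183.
z(180, 183; 2, 2) ≤ (1/2)[180 + √(180² + 4·180·183·182)] = (1/2)[180 + √24012720] = 2540.1388

Kővári–Sós–Turán: let r_1, ..., r_180 be the row sums and z = Σ r_i the total number of 1s. Each pair of columns can share at most one row with both entries 1 (else a 2×2 all-ones block appears), so Σ_i C(r_i, 2) ≤ C(183, 2) = 16653. By convexity Σ_i C(r_i, 2) ≥ 180·C(z/180, 2) = z(z − 180)/(2·180), giving z² − 180z − 180·183·182 ≤ 0 and hence z ≤ (1/2)[180 + √(32400 + 4·5995080)] = (1/2)[180 + √24012720] ≈ (1/2)(180 + 4900.2775) = 2540.1388.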